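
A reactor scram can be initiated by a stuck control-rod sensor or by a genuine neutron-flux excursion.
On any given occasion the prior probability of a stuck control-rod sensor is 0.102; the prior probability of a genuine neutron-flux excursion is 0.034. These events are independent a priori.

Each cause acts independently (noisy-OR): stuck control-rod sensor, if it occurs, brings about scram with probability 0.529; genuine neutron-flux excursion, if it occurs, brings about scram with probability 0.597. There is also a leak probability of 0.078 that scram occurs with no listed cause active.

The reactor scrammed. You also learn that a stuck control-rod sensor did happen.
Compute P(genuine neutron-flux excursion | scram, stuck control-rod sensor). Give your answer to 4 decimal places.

Under noisy-OR, P(scram | causes) = 1 − (1−0.078)·∏(1−qᵢ) over the active causes.
Sum P(scram|·) weighted by the priors over both values of genuine neutron-flux excursion:
  P(scram | stuck control-rod sensor) = 0.565738×0.966 + 0.824992×0.034
        = 0.546503 + 0.028050 = 0.574553
The terms with genuine neutron-flux excursion present sum to 0.028050, so
  P(genuine neutron-flux excursion | scram, stuck control-rod sensor) = 0.028050 / 0.574553 ≈ 0.0488

P(genuine neutron-flux excursion | scram, stuck control-rod sensor) ≈ 0.0488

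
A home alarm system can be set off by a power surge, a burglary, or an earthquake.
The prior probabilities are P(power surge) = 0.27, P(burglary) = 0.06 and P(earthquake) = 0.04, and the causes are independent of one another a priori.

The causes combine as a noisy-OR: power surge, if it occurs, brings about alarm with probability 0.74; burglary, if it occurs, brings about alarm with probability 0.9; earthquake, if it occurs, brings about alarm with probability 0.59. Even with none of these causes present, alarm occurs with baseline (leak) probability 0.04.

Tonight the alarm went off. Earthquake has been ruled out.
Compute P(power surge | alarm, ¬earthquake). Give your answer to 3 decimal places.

P(power surge | alarm, ¬earthquake) ≈ 0.755

Under noisy-OR, P(alarm | causes) = 1 − (1−0.04)·∏(1−qᵢ) over the active causes.
Weight on power surge=true, given the evidence: 0.190452 + 0.015796 = 0.206248
The normalizing constant is 0.04*0.73*0.94 + 0.904*0.73*0.06 + 0.7504*0.27*0.94 + 0.97504*0.27*0.06 = 0.273291
Posterior = 0.206248 / 0.273291 ≈ 0.755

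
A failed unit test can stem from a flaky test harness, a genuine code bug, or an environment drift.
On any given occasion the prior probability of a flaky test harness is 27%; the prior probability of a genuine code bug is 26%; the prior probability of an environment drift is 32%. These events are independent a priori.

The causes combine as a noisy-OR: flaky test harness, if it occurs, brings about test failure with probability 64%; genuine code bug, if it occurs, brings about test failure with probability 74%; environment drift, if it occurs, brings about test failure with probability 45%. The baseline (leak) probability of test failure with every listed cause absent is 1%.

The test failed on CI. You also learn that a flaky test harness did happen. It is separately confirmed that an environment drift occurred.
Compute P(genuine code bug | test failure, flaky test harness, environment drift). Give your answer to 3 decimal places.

P(genuine code bug | test failure, flaky test harness, environment drift) ≈ 0.293

Under noisy-OR, P(test failure | causes) = 1 − (1−0.01)·∏(1−qᵢ) over the active causes.
By total probability over both values of genuine code bug:
  P(test failure | flaky test harness, environment drift) = 0.80398·0.74 + 0.949035·0.26
        = 0.594945 + 0.246749 = 0.841694
Keeping only the genuine code bug-present terms gives 0.246749, so
  P(genuine code bug | test failure, flaky test harness, environment drift) = 0.246749 / 0.841694 ≈ 0.293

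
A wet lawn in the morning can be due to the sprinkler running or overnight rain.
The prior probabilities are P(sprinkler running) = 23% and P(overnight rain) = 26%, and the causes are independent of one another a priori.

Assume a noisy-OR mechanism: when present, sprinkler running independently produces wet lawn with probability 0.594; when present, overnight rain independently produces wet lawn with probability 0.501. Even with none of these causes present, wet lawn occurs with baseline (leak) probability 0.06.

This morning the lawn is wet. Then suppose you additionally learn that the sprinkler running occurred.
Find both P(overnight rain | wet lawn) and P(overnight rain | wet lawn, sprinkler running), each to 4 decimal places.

P(overnight rain | wet lawn) ≈ 0.5260; P(overnight rain | wet lawn, sprinkler running) ≈ 0.3151

Under noisy-OR, P(wet lawn | causes) = 1 − (1−0.06)·∏(1−qᵢ) over the active causes.
P(wet lawn) = 0.06×0.77×0.74 + 0.53094×0.77×0.26 + 0.61836×0.23×0.74 + 0.809562×0.23×0.26 = 0.034188 + 0.106294 + 0.105245 + 0.048412 = 0.294139
The overnight rain-present share is 0.106294 + 0.048412 = 0.154706.
So P(overnight rain | wet lawn) = 0.154706/0.294139 ≈ 0.5260.

Now condition on the additional information:
P(wet lawn | sprinkler running) = 0.61836×0.74 + 0.809562×0.26 = 0.457586 + 0.210486 = 0.668072
The overnight rain-present share is 0.809562×0.26 = 0.210486.
Hence the posterior is 0.210486/0.668072 ≈ 0.3151.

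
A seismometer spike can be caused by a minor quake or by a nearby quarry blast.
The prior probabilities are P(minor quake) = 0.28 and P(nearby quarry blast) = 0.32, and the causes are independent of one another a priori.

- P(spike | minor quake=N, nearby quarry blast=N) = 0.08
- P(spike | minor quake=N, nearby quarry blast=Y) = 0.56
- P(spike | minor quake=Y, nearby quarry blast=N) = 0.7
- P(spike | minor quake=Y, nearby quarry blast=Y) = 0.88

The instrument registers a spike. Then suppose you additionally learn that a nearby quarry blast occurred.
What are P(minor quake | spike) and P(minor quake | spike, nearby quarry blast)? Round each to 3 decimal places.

P(spike) = 0.08×0.72×0.68 + 0.56×0.72×0.32 + 0.7×0.28×0.68 + 0.88×0.28×0.32 = 0.039168 + 0.129024 + 0.133280 + 0.078848 = 0.380320
Restricting to configurations with minor quake present: 0.133280 + 0.078848 = 0.212128.
Hence the posterior is 0.212128/0.380320 ≈ 0.558.

Now also conditioning on nearby quarry blast=true:
Weight on minor quake=true, given the evidence: 0.88×0.28 = 0.246400
Normalizer over all consistent configurations: 0.56×0.72 + 0.88×0.28 = 0.649600
P(minor quake | spike, nearby quarry blast) = 0.246400/0.649600 ≈ 0.379
— nearby quarry blast explains away the evidence for minor quake.

P(minor quake | spike) ≈ 0.558; P(minor quake | spike, nearby quarry blast) ≈ 0.379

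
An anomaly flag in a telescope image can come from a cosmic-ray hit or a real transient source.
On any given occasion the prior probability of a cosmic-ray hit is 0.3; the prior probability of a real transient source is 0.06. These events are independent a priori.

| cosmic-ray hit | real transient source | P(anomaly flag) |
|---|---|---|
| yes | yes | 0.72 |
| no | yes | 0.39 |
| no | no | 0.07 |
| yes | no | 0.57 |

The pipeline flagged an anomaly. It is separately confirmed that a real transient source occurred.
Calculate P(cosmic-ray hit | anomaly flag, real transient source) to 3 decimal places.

P(anomaly flag | real transient source) = 0.39×0.7 + 0.72×0.3 = 0.273000 + 0.216000 = 0.489000
Restricting to configurations with cosmic-ray hit present: 0.72×0.3 = 0.216000.
P(cosmic-ray hit | anomaly flag, real transient source) = 0.216000 / 0.489000 ≈ 0.442

P(cosmic-ray hit | anomaly flag, real transient source) ≈ 0.442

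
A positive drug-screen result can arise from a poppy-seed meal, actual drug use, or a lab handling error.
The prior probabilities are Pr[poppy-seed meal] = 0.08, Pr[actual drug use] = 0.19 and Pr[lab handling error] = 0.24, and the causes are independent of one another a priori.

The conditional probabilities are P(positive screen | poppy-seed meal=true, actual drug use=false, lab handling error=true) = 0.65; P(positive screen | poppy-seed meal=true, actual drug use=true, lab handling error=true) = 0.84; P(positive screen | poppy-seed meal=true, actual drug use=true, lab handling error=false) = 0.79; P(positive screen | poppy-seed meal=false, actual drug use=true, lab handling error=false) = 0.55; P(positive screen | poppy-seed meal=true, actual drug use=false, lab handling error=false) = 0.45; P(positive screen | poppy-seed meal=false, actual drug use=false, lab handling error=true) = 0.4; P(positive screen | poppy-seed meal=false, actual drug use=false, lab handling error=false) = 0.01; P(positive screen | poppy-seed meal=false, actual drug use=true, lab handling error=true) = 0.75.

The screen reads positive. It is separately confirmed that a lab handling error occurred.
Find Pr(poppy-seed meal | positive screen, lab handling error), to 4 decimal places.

For the numerator, keep only poppy-seed meal=true terms: 0.042120 + 0.012768 = 0.054888
Normalizer over all consistent configurations: 0.4·0.92·0.81 + 0.75·0.92·0.19 + 0.65·0.08·0.81 + 0.84·0.08·0.19 = 0.484068
P(poppy-seed meal | positive screen, lab handling error) = 0.054888/0.484068 ≈ 0.1134

Pr(poppy-seed meal | positive screen, lab handling error) ≈ 0.1134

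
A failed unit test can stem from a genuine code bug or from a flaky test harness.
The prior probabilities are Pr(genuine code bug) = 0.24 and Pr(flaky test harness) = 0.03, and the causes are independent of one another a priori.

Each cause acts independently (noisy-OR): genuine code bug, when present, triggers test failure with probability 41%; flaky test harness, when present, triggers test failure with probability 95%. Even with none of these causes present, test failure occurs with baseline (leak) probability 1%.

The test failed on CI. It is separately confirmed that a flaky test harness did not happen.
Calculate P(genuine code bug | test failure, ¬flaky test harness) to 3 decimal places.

Under noisy-OR, P(test failure | causes) = 1 − (1−0.01)·∏(1−qᵢ) over the active causes.
Enumerate both values of genuine code bug and weight by the priors:
  P(test failure | ¬flaky test harness) = 0.01*0.76 + 0.4159*0.24
        = 0.007600 + 0.099816 = 0.107416
The terms with genuine code bug present sum to 0.099816, so
  P(genuine code bug | test failure, ¬flaky test harness) = 0.099816 / 0.107416 ≈ 0.929

P(genuine code bug | test failure, ¬flaky test harness) ≈ 0.929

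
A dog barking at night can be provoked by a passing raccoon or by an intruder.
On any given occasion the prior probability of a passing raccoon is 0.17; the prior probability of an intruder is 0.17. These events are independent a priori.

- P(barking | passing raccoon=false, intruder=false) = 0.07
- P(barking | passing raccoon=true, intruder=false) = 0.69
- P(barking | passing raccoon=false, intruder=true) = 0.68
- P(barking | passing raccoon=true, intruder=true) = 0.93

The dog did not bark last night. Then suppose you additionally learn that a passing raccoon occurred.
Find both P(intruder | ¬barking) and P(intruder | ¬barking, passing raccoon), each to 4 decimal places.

P(intruder | ¬barking) ≈ 0.0645; P(intruder | ¬barking, passing raccoon) ≈ 0.0442

P(¬barking) = 0.93·0.83·0.83 + 0.32·0.83·0.17 + 0.31·0.17·0.83 + 0.07·0.17·0.17 = 0.640677 + 0.045152 + 0.043741 + 0.002023 = 0.731593
The intruder-present share is 0.045152 + 0.002023 = 0.047175.
Hence the posterior is 0.047175/0.731593 ≈ 0.0645.

Now also conditioning on passing raccoon=true:
For the numerator, keep only intruder=true terms: 0.07*0.17 = 0.011900
Normalizer over all consistent configurations: 0.31*0.83 + 0.07*0.17 = 0.269200
P(intruder | ¬barking, passing raccoon) = 0.011900/0.269200 ≈ 0.0442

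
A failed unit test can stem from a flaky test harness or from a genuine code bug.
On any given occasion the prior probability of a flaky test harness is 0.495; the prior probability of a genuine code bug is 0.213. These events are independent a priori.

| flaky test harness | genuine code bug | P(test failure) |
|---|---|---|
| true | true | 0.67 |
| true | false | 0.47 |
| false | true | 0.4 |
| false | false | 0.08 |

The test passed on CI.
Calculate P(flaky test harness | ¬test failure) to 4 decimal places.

For the numerator, keep only flaky test harness=true terms: 0.206469 + 0.034794 = 0.241263
Denominator P(¬test failure): 0.92·0.505·0.787 + 0.6·0.505·0.213 + 0.53·0.495·0.787 + 0.33·0.495·0.213 = 0.671442
P(flaky test harness | ¬test failure) = 0.241263/0.671442 ≈ 0.3593

P(flaky test harness | ¬test failure) ≈ 0.3593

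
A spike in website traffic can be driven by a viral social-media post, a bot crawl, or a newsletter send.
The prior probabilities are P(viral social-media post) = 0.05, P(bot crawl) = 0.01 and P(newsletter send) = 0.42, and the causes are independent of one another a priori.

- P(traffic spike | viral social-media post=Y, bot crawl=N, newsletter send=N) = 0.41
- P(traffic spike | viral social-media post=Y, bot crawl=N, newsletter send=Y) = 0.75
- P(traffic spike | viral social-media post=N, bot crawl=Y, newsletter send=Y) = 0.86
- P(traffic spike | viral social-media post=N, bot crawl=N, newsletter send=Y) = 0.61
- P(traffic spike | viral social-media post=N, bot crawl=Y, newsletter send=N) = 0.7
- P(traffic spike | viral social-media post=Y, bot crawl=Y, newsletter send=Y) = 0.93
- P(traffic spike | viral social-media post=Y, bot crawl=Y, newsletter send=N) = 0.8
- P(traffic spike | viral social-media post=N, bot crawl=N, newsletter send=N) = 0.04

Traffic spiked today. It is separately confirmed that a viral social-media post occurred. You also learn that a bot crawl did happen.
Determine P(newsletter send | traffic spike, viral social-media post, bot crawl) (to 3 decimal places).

By total probability over both values of newsletter send:
  P(traffic spike | viral social-media post, bot crawl) = 0.8×0.58 + 0.93×0.42
        = 0.464000 + 0.390600 = 0.854600
Keeping only the newsletter send-present terms gives 0.390600, so
  P(newsletter send | traffic spike, viral social-media post, bot crawl) = 0.390600 / 0.854600 ≈ 0.457

P(newsletter send | traffic spike, viral social-media post, bot crawl) ≈ 0.457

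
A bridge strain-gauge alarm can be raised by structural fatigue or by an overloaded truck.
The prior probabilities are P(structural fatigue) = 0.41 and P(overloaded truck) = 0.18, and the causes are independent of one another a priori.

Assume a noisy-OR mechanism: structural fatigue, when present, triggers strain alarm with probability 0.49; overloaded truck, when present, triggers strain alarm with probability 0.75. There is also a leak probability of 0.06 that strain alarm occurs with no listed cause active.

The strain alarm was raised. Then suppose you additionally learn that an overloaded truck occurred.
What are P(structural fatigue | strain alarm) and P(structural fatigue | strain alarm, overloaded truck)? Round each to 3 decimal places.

P(structural fatigue | strain alarm) ≈ 0.685; P(structural fatigue | strain alarm, overloaded truck) ≈ 0.444

Under noisy-OR, P(strain alarm | causes) = 1 − (1−0.06)·∏(1−qᵢ) over the active causes.
By total probability over the 4 (structural fatigue, overloaded truck) configurations:
  P(strain alarm) = 0.06×0.59×0.82 + 0.765×0.59×0.18 + 0.5206×0.41×0.82 + 0.88015×0.41×0.18
        = 0.029028 + 0.081243 + 0.175026 + 0.064955 = 0.350252
Configurations with structural fatigue contribute 0.239981, so
  P(structural fatigue | strain alarm) = 0.239981 / 0.350252 ≈ 0.685

With the extra evidence:
P(strain alarm | overloaded truck) = 0.765*0.59 + 0.88015*0.41 = 0.451350 + 0.360861 = 0.812211
Of this, 0.360861 comes from 0.88015*0.41 (the structural fatigue=true cases).
So P(structural fatigue | strain alarm, overloaded truck) = 0.360861/0.812211 ≈ 0.444.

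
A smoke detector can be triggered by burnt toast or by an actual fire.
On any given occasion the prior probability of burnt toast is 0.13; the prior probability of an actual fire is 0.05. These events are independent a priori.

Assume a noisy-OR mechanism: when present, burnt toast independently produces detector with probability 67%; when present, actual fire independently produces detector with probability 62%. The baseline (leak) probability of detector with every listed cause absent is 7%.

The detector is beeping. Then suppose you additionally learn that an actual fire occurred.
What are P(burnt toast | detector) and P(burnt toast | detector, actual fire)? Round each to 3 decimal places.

P(burnt toast | detector) ≈ 0.515; P(burnt toast | detector, actual fire) ≈ 0.170

Under noisy-OR, P(detector | causes) = 1 − (1−0.07)·∏(1−qᵢ) over the active causes.
For the numerator, keep only burnt toast=true terms: 0.085598 + 0.005742 = 0.091340
Normalizer over all consistent configurations: 0.07×0.87×0.95 + 0.6466×0.87×0.05 + 0.6931×0.13×0.95 + 0.883378×0.13×0.05 = 0.177322
P(burnt toast | detector) = 0.091340/0.177322 ≈ 0.515

With the extra evidence:
P(detector | actual fire) = 0.6466·0.87 + 0.883378·0.13 = 0.562542 + 0.114839 = 0.677381
Restricting to configurations with burnt toast present: 0.883378·0.13 = 0.114839.
So P(burnt toast | detector, actual fire) = 0.114839/0.677381 ≈ 0.170.
This is intercausal reasoning (explaining away): once actual fire accounts for the detector, burnt toast becomes less likely.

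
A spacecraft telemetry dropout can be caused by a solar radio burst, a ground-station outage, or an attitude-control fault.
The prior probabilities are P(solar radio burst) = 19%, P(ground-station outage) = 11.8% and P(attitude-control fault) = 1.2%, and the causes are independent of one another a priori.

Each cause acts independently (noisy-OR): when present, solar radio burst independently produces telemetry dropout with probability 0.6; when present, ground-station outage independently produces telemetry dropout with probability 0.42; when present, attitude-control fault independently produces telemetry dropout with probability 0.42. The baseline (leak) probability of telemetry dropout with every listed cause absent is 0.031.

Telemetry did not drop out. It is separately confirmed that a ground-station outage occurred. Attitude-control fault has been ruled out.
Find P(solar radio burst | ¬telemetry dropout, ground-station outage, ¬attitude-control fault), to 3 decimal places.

P(solar radio burst | ¬telemetry dropout, ground-station outage, ¬attitude-control fault) ≈ 0.086

Under noisy-OR, P(telemetry dropout | causes) = 1 − (1−0.031)·∏(1−qᵢ) over the active causes.
Enumerate both values of solar radio burst and weight by the priors:
  P(¬telemetry dropout | ground-station outage, ¬attitude-control fault) = 0.56202*0.81 + 0.224808*0.19
        = 0.455236 + 0.042714 = 0.497950
Configurations with solar radio burst contribute 0.042714, so
  P(solar radio burst | ¬telemetry dropout, ground-station outage, ¬attitude-control fault) = 0.042714 / 0.497950 ≈ 0.086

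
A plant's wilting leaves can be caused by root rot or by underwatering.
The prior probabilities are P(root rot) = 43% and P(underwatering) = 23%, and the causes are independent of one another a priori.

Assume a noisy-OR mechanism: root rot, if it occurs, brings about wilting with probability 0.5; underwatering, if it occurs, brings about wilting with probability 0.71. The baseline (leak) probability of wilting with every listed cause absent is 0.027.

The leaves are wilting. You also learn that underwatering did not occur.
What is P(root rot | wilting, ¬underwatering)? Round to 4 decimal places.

P(root rot | wilting, ¬underwatering) ≈ 0.9348

Under noisy-OR, P(wilting | causes) = 1 − (1−0.027)·∏(1−qᵢ) over the active causes.
P(wilting | ¬underwatering) = 0.027·0.57 + 0.5135·0.43 = 0.015390 + 0.220805 = 0.236195
Of this, 0.220805 comes from 0.5135·0.43 (the root rot=true cases).
P(root rot | wilting, ¬underwatering) = 0.220805 / 0.236195 ≈ 0.9348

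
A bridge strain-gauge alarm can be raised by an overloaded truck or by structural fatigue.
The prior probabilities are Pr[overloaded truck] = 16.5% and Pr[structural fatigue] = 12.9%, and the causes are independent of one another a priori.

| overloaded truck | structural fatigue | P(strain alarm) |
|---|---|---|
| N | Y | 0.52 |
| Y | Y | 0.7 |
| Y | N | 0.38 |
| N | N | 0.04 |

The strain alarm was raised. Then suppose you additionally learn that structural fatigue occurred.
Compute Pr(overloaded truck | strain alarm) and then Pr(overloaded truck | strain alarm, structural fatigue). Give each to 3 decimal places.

Pr(overloaded truck | strain alarm) ≈ 0.450; Pr(overloaded truck | strain alarm, structural fatigue) ≈ 0.210

Weight on overloaded truck=true, given the evidence: 0.054612 + 0.014899 = 0.069511
Denominator P(strain alarm): 0.04·0.835·0.871 + 0.52·0.835·0.129 + 0.38·0.165·0.871 + 0.7·0.165·0.129 = 0.154614
P(overloaded truck | strain alarm) = 0.069511/0.154614 ≈ 0.450

With the extra evidence:
P(strain alarm | structural fatigue) = 0.52*0.835 + 0.7*0.165 = 0.434200 + 0.115500 = 0.549700
The overloaded truck-present share is 0.7*0.165 = 0.115500.
Hence the posterior is 0.115500/0.549700 ≈ 0.210.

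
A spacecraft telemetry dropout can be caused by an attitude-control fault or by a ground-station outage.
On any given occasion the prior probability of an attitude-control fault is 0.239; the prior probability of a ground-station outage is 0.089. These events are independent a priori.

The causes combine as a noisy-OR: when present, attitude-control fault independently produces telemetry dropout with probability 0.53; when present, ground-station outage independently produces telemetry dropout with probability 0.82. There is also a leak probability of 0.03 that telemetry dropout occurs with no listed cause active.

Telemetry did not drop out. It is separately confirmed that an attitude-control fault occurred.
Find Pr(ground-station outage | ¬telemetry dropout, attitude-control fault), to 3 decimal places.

Pr(ground-station outage | ¬telemetry dropout, attitude-control fault) ≈ 0.017

Under noisy-OR, P(telemetry dropout | causes) = 1 − (1−0.03)·∏(1−qᵢ) over the active causes.
Weight on ground-station outage=true, given the evidence: 0.082062×0.089 = 0.007304
Denominator P(¬telemetry dropout | attitude-control fault): 0.4559×0.911 + 0.082062×0.089 = 0.422629
Posterior = 0.007304 / 0.422629 ≈ 0.017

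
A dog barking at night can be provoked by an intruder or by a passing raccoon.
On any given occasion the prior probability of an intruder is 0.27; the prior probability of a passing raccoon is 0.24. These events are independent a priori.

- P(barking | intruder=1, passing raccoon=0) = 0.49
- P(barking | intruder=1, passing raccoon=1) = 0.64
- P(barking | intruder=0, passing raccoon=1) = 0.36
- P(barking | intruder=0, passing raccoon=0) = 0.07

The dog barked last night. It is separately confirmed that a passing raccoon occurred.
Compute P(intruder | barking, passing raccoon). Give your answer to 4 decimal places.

P(intruder | barking, passing raccoon) ≈ 0.3967

Sum P(barking|·) weighted by the priors over both values of intruder:
  P(barking | passing raccoon) = 0.36*0.73 + 0.64*0.27
        = 0.262800 + 0.172800 = 0.435600
Keeping only the intruder-present terms gives 0.172800, so
  P(intruder | barking, passing raccoon) = 0.172800 / 0.435600 ≈ 0.3967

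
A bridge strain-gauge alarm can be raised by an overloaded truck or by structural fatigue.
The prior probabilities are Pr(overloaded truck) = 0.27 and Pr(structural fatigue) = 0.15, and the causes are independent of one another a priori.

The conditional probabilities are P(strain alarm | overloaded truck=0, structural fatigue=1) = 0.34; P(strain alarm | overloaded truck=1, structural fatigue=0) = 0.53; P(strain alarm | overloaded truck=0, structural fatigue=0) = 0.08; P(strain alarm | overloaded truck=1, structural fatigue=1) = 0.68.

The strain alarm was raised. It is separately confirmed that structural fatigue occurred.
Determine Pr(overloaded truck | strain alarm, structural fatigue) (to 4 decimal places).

Pr(overloaded truck | strain alarm, structural fatigue) ≈ 0.4252

For the numerator, keep only overloaded truck=true terms: 0.68×0.27 = 0.183600
Normalizer over all consistent configurations: 0.34×0.73 + 0.68×0.27 = 0.431800
P(overloaded truck | strain alarm, structural fatigue) = 0.183600/0.431800 ≈ 0.4252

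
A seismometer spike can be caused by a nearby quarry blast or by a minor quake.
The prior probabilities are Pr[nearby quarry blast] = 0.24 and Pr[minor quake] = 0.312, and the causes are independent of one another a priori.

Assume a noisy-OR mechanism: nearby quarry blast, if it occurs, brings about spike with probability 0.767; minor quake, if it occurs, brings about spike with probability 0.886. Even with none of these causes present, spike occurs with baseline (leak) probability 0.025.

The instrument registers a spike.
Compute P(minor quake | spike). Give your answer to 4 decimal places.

P(minor quake | spike) ≈ 0.6685

Under noisy-OR, P(spike | causes) = 1 − (1−0.025)·∏(1−qᵢ) over the active causes.
For the numerator, keep only minor quake=true terms: 0.210764 + 0.072941 = 0.283705
The normalizing constant is 0.025·0.76·0.688 + 0.88885·0.76·0.312 + 0.772825·0.24·0.688 + 0.974102·0.24·0.312 = 0.424386
Posterior = 0.283705 / 0.424386 ≈ 0.6685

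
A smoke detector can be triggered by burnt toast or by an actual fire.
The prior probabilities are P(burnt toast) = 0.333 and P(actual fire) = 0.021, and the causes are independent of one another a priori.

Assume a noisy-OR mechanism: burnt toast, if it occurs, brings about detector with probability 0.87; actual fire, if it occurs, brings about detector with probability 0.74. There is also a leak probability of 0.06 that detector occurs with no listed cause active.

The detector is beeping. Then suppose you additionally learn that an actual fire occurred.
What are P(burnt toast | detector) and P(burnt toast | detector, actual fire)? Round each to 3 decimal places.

P(burnt toast | detector) ≈ 0.855; P(burnt toast | detector, actual fire) ≈ 0.390

Under noisy-OR, P(detector | causes) = 1 − (1−0.06)·∏(1−qᵢ) over the active causes.
P(detector) = 0.06×0.667×0.979 + 0.7556×0.667×0.021 + 0.8778×0.333×0.979 + 0.968228×0.333×0.021 = 0.039180 + 0.010584 + 0.286169 + 0.006771 = 0.342704
The burnt toast-present share is 0.286169 + 0.006771 = 0.292940.
P(burnt toast | detector) = 0.292940 / 0.342704 ≈ 0.855

Now also conditioning on actual fire=true:
Numerator (weight on configurations with burnt toast): 0.968228·0.333 = 0.322420
Normalizer over all consistent configurations: 0.7556·0.667 + 0.968228·0.333 = 0.826405
Posterior = 0.322420 / 0.826405 ≈ 0.390
The drop from 0.855 to 0.390 is the explaining-away (discounting) effect.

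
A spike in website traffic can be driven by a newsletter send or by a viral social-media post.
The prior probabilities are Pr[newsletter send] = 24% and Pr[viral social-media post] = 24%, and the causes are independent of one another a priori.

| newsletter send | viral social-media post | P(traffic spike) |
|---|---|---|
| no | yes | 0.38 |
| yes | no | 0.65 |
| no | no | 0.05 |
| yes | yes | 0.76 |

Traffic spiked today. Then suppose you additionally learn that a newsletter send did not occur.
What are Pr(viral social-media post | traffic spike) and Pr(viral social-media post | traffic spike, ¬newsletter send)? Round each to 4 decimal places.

By total probability over the 4 (newsletter send, viral social-media post) configurations:
  P(traffic spike) = 0.05*0.76*0.76 + 0.38*0.76*0.24 + 0.65*0.24*0.76 + 0.76*0.24*0.24
        = 0.028880 + 0.069312 + 0.118560 + 0.043776 = 0.260528
Keeping only the viral social-media post-present terms gives 0.113088, so
  P(viral social-media post | traffic spike) = 0.113088 / 0.260528 ≈ 0.4341

Now condition on the additional information:
Weight on viral social-media post=true, given the evidence: 0.38·0.24 = 0.091200
Denominator P(traffic spike | ¬newsletter send): 0.05·0.76 + 0.38·0.24 = 0.129200
Posterior = 0.091200 / 0.129200 ≈ 0.7059
With newsletter send excluded, viral social-media post must carry more of the explanatory weight for the traffic spike.

Pr(viral social-media post | traffic spike) ≈ 0.4341; Pr(viral social-media post | traffic spike, ¬newsletter send) ≈ 0.7059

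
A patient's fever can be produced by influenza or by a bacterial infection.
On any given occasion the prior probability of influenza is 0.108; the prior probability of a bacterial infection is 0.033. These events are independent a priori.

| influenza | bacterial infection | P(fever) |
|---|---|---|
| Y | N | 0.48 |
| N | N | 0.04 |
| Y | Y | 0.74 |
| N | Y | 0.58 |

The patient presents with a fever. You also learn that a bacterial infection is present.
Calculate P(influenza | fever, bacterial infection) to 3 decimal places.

P(fever | bacterial infection) = 0.58*0.892 + 0.74*0.108 = 0.517360 + 0.079920 = 0.597280
Restricting to configurations with influenza present: 0.74*0.108 = 0.079920.
Hence the posterior is 0.079920/0.597280 ≈ 0.134.

P(influenza | fever, bacterial infection) ≈ 0.134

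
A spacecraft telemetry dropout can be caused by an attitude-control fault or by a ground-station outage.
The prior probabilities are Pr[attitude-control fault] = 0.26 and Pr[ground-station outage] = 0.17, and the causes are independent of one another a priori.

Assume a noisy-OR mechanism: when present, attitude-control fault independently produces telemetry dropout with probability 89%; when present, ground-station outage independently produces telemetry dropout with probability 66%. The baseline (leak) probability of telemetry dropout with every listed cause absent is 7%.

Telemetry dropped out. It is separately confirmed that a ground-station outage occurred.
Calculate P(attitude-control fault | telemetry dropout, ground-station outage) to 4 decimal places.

Under noisy-OR, P(telemetry dropout | causes) = 1 − (1−0.07)·∏(1−qᵢ) over the active causes.
By total probability over both values of attitude-control fault:
  P(telemetry dropout | ground-station outage) = 0.6838×0.74 + 0.965218×0.26
        = 0.506012 + 0.250957 = 0.756969
The terms with attitude-control fault present sum to 0.250957, so
  P(attitude-control fault | telemetry dropout, ground-station outage) = 0.250957 / 0.756969 ≈ 0.3315

P(attitude-control fault | telemetry dropout, ground-station outage) ≈ 0.3315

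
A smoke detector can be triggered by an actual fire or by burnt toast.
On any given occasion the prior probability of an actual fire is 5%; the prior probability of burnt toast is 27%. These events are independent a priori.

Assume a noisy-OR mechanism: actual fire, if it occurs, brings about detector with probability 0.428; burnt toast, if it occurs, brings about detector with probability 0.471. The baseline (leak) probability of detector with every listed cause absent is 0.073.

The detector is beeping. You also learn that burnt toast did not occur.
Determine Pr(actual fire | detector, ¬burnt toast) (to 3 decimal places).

Under noisy-OR, P(detector | causes) = 1 − (1−0.073)·∏(1−qᵢ) over the active causes.
P(detector | ¬burnt toast) = 0.073*0.95 + 0.469756*0.05 = 0.069350 + 0.023488 = 0.092838
Restricting to configurations with actual fire present: 0.469756*0.05 = 0.023488.
Hence the posterior is 0.023488/0.092838 ≈ 0.253.

Pr(actual fire | detector, ¬burnt toast) ≈ 0.253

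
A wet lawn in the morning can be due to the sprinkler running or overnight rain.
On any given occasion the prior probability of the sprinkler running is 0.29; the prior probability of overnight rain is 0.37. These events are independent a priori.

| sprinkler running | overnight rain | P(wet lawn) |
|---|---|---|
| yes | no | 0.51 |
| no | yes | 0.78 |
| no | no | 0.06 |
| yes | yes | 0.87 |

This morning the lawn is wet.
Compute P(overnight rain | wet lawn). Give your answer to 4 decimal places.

P(overnight rain | wet lawn) ≈ 0.7131

Weight on overnight rain=true, given the evidence: 0.204906 + 0.093351 = 0.298257
Denominator P(wet lawn): 0.06·0.71·0.63 + 0.78·0.71·0.37 + 0.51·0.29·0.63 + 0.87·0.29·0.37 = 0.418272
P(overnight rain | wet lawn) = 0.298257/0.418272 ≈ 0.7131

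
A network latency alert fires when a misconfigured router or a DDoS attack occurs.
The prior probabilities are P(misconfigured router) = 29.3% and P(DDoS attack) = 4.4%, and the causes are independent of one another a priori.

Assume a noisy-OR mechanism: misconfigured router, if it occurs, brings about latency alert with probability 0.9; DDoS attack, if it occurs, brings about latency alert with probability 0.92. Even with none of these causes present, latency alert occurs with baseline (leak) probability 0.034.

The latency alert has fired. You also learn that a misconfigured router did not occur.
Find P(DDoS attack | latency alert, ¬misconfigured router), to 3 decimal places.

Under noisy-OR, P(latency alert | causes) = 1 − (1−0.034)·∏(1−qᵢ) over the active causes.
P(latency alert | ¬misconfigured router) = 0.034×0.956 + 0.92272×0.044 = 0.032504 + 0.040600 = 0.073104
Of this, 0.040600 comes from 0.92272×0.044 (the DDoS attack=true cases).
So P(DDoS attack | latency alert, ¬misconfigured router) = 0.040600/0.073104 ≈ 0.555.

P(DDoS attack | latency alert, ¬misconfigured router) ≈ 0.555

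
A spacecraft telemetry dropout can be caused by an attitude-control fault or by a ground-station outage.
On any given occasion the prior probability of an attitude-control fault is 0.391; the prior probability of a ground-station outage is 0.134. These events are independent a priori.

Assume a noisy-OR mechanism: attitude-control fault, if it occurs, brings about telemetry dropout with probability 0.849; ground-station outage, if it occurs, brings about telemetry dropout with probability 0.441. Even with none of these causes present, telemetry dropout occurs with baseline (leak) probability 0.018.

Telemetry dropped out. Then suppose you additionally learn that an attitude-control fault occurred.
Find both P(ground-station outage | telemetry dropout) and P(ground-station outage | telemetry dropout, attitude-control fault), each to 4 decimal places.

Under noisy-OR, P(telemetry dropout | causes) = 1 − (1−0.018)·∏(1−qᵢ) over the active causes.
Sum P(telemetry dropout|·) weighted by the priors over the 4 (attitude-control fault, ground-station outage) configurations:
  P(telemetry dropout) = 0.018*0.609*0.866 + 0.451062*0.609*0.134 + 0.851718*0.391*0.866 + 0.91711*0.391*0.134
        = 0.009493 + 0.036809 + 0.288397 + 0.048051 = 0.382750
The terms with ground-station outage present sum to 0.084860, so
  P(ground-station outage | telemetry dropout) = 0.084860 / 0.382750 ≈ 0.2217

Now condition on the additional information:
Numerator (weight on configurations with ground-station outage): 0.91711×0.134 = 0.122893
Denominator P(telemetry dropout | attitude-control fault): 0.851718×0.866 + 0.91711×0.134 = 0.860481
P(ground-station outage | telemetry dropout, attitude-control fault) = 0.122893/0.860481 ≈ 0.1428
The drop from 0.2217 to 0.1428 is the explaining-away (discounting) effect.

P(ground-station outage | telemetry dropout) ≈ 0.2217; P(ground-station outage | telemetry dropout, attitude-control fault) ≈ 0.1428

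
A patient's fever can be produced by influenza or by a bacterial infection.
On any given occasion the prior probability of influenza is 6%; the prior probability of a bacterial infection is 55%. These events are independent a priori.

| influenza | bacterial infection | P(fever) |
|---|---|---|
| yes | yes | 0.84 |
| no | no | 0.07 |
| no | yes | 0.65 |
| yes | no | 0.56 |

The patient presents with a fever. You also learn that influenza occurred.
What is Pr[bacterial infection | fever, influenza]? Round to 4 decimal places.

Pr[bacterial infection | fever, influenza] ≈ 0.6471

Numerator (weight on configurations with bacterial infection): 0.84×0.55 = 0.462000
Denominator P(fever | influenza): 0.56×0.45 + 0.84×0.55 = 0.714000
P(bacterial infection | fever, influenza) = 0.462000/0.714000 ≈ 0.6471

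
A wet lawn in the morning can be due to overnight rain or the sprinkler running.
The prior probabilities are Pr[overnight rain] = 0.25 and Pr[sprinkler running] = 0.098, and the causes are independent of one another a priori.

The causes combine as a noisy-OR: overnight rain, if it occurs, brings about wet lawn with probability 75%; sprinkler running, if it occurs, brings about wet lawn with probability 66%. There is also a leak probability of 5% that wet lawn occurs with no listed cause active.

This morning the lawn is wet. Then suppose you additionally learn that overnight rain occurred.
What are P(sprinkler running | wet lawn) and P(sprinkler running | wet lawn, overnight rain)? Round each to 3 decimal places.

P(sprinkler running | wet lawn) ≈ 0.260; P(sprinkler running | wet lawn, overnight rain) ≈ 0.116

Under noisy-OR, P(wet lawn | causes) = 1 − (1−0.05)·∏(1−qᵢ) over the active causes.
Numerator (weight on configurations with sprinkler running): 0.049760 + 0.022522 = 0.072282
Denominator P(wet lawn): 0.05*0.75*0.902 + 0.677*0.75*0.098 + 0.7625*0.25*0.902 + 0.91925*0.25*0.098 = 0.278051
Posterior = 0.072282 / 0.278051 ≈ 0.260

Now condition on the additional information:
P(wet lawn | overnight rain) = 0.7625·0.902 + 0.91925·0.098 = 0.687775 + 0.090086 = 0.777861
The sprinkler running-present share is 0.91925·0.098 = 0.090086.
Hence the posterior is 0.090086/0.777861 ≈ 0.116.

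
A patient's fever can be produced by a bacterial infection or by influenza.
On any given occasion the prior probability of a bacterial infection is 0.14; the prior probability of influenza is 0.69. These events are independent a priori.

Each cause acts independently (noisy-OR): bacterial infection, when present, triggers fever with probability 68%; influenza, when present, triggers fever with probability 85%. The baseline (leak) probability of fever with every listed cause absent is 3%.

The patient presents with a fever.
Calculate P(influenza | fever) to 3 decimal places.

P(influenza | fever) ≈ 0.940

Under noisy-OR, P(fever | causes) = 1 − (1−0.03)·∏(1−qᵢ) over the active causes.
Weight on influenza=true, given the evidence: 0.507060 + 0.092102 = 0.599162
Denominator P(fever): 0.03*0.86*0.31 + 0.8545*0.86*0.69 + 0.6896*0.14*0.31 + 0.95344*0.14*0.69 = 0.637089
Posterior = 0.599162 / 0.637089 ≈ 0.940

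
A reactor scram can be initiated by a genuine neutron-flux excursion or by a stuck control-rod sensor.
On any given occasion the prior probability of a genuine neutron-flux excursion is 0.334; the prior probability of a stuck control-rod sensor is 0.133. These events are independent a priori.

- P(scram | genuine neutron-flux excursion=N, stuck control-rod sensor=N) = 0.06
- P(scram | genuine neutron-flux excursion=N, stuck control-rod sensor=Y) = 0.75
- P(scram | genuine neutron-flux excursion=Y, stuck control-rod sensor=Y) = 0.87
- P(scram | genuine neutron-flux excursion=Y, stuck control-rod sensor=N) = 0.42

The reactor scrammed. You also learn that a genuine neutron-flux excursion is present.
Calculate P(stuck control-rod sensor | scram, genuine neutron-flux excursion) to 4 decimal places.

Weight on stuck control-rod sensor=true, given the evidence: 0.87·0.133 = 0.115710
The normalizing constant is 0.42·0.867 + 0.87·0.133 = 0.479850
P(stuck control-rod sensor | scram, genuine neutron-flux excursion) = 0.115710/0.479850 ≈ 0.2411

P(stuck control-rod sensor | scram, genuine neutron-flux excursion) ≈ 0.2411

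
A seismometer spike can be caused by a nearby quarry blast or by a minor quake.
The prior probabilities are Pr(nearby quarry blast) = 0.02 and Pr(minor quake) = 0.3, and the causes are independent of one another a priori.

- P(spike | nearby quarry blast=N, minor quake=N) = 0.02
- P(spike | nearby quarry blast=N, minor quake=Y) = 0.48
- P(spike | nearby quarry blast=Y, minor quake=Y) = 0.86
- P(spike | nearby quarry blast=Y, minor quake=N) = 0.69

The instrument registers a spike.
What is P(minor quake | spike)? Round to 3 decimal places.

P(spike) = 0.02·0.98·0.7 + 0.48·0.98·0.3 + 0.69·0.02·0.7 + 0.86·0.02·0.3 = 0.013720 + 0.141120 + 0.009660 + 0.005160 = 0.169660
Restricting to configurations with minor quake present: 0.141120 + 0.005160 = 0.146280.
So P(minor quake | spike) = 0.146280/0.169660 ≈ 0.862.

P(minor quake | spike) ≈ 0.862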